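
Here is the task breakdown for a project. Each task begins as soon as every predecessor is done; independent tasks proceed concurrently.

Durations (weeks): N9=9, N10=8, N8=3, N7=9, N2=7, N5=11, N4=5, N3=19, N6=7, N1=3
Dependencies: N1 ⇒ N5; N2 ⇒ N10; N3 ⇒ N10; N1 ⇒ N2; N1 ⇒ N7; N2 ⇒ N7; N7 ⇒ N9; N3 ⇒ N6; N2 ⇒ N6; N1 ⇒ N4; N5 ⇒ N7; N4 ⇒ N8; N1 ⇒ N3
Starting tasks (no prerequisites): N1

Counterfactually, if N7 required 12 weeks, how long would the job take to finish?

35

The binding path is N1→N5→N7→N9 = 3+11+9+9 = 32; finish at 32 weeks.
N7 lies on that path, so at 12 weeks the path becomes 35 weeks.
No other chain overtakes it, so the finish is 35 weeks.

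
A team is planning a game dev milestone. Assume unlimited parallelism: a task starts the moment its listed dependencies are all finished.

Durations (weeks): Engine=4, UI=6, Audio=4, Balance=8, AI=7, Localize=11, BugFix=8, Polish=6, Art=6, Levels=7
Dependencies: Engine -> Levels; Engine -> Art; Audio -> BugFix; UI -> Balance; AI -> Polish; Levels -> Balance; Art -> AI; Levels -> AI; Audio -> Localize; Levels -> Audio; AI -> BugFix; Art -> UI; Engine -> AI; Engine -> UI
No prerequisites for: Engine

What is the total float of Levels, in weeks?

0

Engine→Levels→Audio→Localize = 4+7+4+11 = 26 sets the makespan at 26 weeks.
Longest path through Levels: 26 weeks (earliest finish 11, latest finish 11).
So Levels can slip 11 − 11 = 0 weeks.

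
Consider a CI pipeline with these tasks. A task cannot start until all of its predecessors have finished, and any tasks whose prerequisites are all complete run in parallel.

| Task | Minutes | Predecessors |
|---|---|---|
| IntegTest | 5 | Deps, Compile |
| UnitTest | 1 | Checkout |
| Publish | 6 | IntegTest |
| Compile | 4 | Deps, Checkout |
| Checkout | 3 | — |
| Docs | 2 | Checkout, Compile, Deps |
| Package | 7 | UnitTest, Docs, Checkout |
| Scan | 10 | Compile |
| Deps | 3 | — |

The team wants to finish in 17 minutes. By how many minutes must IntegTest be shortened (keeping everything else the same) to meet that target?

1

Current finish: 18 minutes; target: 17.
IntegTest is on every critical path, so each minute cut from IntegTest cuts the finish by one (this holds down to a finish of 17).
Need 18 − 17 = 1 minute off IntegTest → IntegTest becomes 4 minutes, finish becomes 17.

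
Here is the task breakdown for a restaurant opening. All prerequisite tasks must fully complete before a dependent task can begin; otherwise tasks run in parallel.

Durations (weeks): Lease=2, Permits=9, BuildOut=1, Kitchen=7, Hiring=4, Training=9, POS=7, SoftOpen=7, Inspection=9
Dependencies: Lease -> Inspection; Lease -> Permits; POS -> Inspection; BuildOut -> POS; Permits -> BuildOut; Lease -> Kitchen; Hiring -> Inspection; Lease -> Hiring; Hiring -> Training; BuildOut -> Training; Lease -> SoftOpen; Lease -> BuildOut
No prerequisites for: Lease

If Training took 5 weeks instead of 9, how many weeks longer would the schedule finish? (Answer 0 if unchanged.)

0

Actual critical path: Lease→Permits→BuildOut→POS→Inspection = 2+9+1+7+9 = 28 ⇒ 28 weeks.
Training is off the critical path — its longest chain is 21 weeks, giving 7 of slack.
The critical path is still Lease→Permits→BuildOut→POS→Inspection; finish is now 28 weeks.
Change in finish: 28 − 28 = +0 weeks.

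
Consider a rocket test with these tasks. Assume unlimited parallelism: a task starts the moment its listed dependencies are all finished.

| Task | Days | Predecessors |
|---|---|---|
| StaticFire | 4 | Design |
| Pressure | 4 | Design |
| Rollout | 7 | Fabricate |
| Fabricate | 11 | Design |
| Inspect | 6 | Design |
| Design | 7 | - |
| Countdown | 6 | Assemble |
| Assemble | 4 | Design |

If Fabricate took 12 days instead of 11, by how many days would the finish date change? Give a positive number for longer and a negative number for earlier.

Baseline: Design→Fabricate→Rollout = 7+11+7 = 25 → 25 days.
Since Fabricate is critical, the +1 change carries straight to that chain (now 26 days).
That remains the longest chain; total 26 days.
Change in finish: 26 − 25 = +1 days.

1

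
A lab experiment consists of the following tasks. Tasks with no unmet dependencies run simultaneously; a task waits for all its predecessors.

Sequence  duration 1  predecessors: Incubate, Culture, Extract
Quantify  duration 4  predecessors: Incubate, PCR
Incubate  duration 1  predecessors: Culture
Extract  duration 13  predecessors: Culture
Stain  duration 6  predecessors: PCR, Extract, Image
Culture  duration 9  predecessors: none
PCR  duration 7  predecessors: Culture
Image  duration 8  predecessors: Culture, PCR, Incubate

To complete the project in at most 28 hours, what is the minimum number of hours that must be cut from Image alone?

2

Current finish: 30 hours; target: 28.
Image is on every critical path, so each hour cut from Image cuts the finish by one (this holds down to a finish of 28).
Need 30 − 28 = 2 hours off Image → Image becomes 6 hours, finish becomes 28.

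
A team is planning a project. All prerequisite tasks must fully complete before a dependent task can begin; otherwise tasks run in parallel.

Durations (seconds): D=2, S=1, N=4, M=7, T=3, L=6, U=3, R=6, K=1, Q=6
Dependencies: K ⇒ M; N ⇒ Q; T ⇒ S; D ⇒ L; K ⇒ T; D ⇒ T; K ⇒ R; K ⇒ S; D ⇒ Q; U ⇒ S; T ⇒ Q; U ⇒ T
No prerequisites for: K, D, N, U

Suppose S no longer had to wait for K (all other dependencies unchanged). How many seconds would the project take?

12

Original critical path: U→T→Q = 3+3+6 = 12 ⇒ 12 seconds.
Dropping K→S doesn't change S's earliest start (6); another predecessor still binds.
The longest chain is now U→T→Q = 3+3+6 = 12, so the project takes 12 seconds.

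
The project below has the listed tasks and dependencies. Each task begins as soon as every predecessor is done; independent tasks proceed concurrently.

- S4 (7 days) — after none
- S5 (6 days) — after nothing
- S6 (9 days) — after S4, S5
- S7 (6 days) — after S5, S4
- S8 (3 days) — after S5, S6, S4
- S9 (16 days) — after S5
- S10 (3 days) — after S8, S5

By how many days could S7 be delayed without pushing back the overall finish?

The longest chain is S4→S6→S8→S10 = 7+9+3+3 = 22; overall finish 22 days.
Longest path through S7: 13 days (earliest finish 13, latest finish 22).
Slack of S7 = 16 − 7 = 9 days.

9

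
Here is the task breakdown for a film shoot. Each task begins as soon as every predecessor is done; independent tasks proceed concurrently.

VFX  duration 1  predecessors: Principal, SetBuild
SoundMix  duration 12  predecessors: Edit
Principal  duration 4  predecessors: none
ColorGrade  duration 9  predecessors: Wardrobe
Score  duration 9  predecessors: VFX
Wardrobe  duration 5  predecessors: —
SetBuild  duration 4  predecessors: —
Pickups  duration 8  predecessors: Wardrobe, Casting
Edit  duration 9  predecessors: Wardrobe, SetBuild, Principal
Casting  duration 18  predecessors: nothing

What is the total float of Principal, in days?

1

The longest chain is Casting→Pickups = 18+8 = 26; overall finish 26 days.
Longest path through Principal: 25 days (earliest finish 4, latest finish 5).
So Principal can slip 5 − 4 = 1 day.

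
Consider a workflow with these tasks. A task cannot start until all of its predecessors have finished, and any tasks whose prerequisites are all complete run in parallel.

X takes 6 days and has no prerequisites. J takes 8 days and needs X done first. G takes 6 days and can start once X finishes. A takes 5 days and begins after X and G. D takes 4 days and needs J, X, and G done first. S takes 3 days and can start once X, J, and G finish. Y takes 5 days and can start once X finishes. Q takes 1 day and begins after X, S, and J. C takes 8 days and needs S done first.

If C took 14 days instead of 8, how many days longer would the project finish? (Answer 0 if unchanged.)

6

As given, the longest chain is X→J→S→C = 6+8+3+8 = 25, so the finish is 25 days.
C lies on that path, so at 14 days the path becomes 31 days.
No other chain overtakes it, so the finish is 31 days.
Change in finish: 31 − 25 = +6 days.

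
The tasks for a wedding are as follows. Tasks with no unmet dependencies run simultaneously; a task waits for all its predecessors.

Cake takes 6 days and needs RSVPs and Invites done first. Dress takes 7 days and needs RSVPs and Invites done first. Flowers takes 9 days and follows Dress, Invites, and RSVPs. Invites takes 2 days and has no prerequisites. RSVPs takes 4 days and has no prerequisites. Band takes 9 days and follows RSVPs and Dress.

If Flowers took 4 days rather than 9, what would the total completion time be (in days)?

Baseline: RSVPs→Dress→Flowers = 4+7+9 = 20 → 20 days.
Since Flowers is critical, the -5 change carries straight to that chain (now 15 days).
The binding chain switches to RSVPs→Dress→Band = 4+7+9 = 20; finish 20 days.

20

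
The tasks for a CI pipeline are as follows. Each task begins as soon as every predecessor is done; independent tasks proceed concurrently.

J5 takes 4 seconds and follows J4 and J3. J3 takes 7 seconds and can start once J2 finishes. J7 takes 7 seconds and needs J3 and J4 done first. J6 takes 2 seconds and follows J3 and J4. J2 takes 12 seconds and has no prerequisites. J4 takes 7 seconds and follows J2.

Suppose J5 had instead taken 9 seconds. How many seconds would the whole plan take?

Actual critical path: J2→J3→J7 = 12+7+7 = 26 ⇒ 26 seconds.
The longest path through J5 is only 23 seconds, so J5 has float 3.
Now J2→J3→J5 = 12+7+9 = 28 is longest, so the finish becomes 28 seconds.

28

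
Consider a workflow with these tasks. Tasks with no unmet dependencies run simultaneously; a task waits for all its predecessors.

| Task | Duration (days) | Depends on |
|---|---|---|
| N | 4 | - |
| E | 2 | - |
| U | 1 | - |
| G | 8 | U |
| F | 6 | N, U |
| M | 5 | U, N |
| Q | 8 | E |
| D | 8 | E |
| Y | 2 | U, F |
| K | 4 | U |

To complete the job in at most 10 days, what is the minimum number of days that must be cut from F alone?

Current finish: 12 days; target: 10.
F is on every critical path, so each day cut from F cuts the finish by one (this holds down to a finish of 10).
Need 12 − 10 = 2 days off F → F becomes 4 days, finish becomes 10.

2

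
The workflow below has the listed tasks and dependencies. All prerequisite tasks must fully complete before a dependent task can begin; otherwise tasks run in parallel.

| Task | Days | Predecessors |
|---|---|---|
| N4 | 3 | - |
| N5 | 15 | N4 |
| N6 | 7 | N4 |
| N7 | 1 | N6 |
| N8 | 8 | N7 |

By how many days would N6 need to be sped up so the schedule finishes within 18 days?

1

Current finish: 19 days; target: 18.
N6 is on every critical path, so each day cut from N6 cuts the finish by one (this holds down to a finish of 18).
Need 19 − 18 = 1 day off N6 → N6 becomes 6 days, finish becomes 18.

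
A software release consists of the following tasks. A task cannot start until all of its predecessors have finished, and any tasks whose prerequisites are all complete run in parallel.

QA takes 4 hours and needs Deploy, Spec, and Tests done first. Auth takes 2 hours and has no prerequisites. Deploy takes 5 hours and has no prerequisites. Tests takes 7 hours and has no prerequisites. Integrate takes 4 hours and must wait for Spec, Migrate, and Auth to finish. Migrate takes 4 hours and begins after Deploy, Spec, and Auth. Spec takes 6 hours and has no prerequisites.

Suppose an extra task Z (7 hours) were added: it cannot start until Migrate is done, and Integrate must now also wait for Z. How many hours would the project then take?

21

Originally the project takes 14 hours.
With Z inserted, Integrate now waits for max(Spec, Migrate, Auth, Z).
New critical path: Spec→Migrate→Z→Integrate = 6+4+7+4 = 21 ⇒ 21 hours.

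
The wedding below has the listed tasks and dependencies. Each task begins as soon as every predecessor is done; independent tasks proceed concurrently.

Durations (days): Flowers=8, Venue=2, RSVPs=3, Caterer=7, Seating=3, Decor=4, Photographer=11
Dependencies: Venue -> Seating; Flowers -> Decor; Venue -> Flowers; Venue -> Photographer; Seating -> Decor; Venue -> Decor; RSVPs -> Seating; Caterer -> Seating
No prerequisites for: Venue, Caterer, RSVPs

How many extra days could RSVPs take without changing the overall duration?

4

Critical path: Venue→Flowers→Decor = 2+8+4 = 14, so the finish is 14 days.
RSVPs finishes as early as 3 and must finish by 7.
So RSVPs can slip 7 − 3 = 4 days.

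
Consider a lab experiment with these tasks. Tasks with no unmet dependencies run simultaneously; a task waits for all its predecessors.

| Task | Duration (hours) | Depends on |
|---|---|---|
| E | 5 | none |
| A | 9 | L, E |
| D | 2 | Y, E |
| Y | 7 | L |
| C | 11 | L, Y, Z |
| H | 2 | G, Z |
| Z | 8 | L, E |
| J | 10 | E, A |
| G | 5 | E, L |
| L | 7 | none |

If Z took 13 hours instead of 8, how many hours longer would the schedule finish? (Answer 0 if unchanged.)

5

As given, the longest chain is L→Z→C = 7+8+11 = 26, so the finish is 26 hours.
Since Z is critical, the +5 change carries straight to that chain (now 31 hours).
That remains the longest chain; total 31 hours.
Change in finish: 31 − 26 = +5 hours.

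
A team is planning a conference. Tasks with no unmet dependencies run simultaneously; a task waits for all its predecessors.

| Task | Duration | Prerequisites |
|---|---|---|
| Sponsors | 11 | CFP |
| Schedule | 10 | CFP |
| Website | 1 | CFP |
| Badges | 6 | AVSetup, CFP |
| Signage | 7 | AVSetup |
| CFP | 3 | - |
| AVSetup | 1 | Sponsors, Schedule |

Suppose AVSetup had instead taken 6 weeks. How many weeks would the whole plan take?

Baseline: CFP→Sponsors→AVSetup→Signage = 3+11+1+7 = 22 → 22 weeks.
Since AVSetup is critical, the +5 change carries straight to that chain (now 27 weeks).
The critical path is still CFP→Sponsors→AVSetup→Signage; finish is now 27 weeks.

27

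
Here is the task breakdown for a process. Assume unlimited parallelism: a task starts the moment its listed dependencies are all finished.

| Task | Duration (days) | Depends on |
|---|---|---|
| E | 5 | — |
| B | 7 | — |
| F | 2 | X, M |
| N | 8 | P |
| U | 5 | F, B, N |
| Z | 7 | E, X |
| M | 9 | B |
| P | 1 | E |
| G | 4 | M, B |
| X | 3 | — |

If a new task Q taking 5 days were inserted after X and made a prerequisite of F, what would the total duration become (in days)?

23

Originally the project takes 23 days.
With Q inserted, F now waits for max(X, M, Q).
New critical path: B→M→F→U = 7+9+2+5 = 23 ⇒ 23 days.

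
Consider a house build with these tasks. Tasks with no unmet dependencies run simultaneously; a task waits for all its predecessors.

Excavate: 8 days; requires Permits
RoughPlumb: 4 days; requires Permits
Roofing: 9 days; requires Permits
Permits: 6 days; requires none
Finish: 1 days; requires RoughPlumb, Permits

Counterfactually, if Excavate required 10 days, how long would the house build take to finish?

16

Actual critical path: Permits→Roofing = 6+9 = 15 ⇒ 15 days.
The longest path through Excavate is only 14 days, so Excavate has float 1.
Now Permits→Excavate = 6+10 = 16 is longest, so the finish becomes 16 days.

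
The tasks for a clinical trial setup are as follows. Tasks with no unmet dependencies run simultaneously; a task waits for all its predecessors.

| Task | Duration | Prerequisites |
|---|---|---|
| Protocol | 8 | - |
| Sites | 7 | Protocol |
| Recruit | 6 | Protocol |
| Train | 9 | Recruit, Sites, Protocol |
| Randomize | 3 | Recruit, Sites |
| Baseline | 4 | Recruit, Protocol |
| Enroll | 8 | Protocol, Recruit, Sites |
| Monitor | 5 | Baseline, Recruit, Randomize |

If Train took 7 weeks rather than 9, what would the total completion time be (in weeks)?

Actual critical path: Protocol→Sites→Train = 8+7+9 = 24 ⇒ 24 weeks.
Train is on the critical path; changing it to 7 makes that path 22 weeks.
New critical path: Protocol→Sites→Randomize→Monitor = 8+7+3+5 = 23 ⇒ 23 weeks.

23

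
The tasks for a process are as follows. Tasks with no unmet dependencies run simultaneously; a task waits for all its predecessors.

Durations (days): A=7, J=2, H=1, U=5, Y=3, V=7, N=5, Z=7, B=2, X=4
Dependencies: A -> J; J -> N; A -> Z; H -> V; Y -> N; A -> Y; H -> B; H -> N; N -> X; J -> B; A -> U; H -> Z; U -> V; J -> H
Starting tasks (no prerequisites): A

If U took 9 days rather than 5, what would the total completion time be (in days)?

Critical path before the change: A→U→V = 7+5+7 = 19 giving 19 days.
U is on the critical path; changing it to 9 makes that path 23 days.
The critical path is still A→U→V; finish is now 23 days.

23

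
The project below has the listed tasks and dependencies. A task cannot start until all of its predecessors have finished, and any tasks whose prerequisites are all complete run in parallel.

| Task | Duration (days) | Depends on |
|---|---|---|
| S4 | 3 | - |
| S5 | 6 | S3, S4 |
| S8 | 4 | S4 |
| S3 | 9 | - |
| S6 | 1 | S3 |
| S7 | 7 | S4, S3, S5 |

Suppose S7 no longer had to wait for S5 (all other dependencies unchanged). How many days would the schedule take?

Before: longest chain S3→S5→S7 = 9+6+7 = 22, finish 22.
Without S5→S7, S7's earliest start moves from 15 to 9.
The longest chain is now S3→S7 = 9+7 = 16, so the schedule takes 16 days.

16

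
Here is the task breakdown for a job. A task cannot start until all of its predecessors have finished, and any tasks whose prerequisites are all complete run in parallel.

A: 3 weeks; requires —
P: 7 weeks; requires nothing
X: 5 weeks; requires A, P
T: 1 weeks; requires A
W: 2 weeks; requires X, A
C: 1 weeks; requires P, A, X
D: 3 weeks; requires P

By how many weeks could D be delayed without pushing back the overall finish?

4

P→X→W = 7+5+2 = 14 sets the makespan at 14 weeks.
The longest chain containing D totals 10 weeks.
Slack of D = 11 − 7 = 4 weeks.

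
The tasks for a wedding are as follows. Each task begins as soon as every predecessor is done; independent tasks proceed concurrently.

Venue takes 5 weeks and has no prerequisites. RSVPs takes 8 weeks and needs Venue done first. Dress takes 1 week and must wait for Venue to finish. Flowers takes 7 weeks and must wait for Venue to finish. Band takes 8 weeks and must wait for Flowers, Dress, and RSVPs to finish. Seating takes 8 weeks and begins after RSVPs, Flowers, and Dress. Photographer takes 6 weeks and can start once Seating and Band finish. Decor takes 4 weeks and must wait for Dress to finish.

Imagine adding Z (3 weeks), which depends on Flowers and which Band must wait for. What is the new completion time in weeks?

Originally the plan takes 27 weeks.
With Z inserted, Band now waits for max(Flowers, Dress, RSVPs, Z).
New critical path: Venue→Flowers→Z→Band→Photographer = 5+7+3+8+6 = 29 ⇒ 29 weeks.

29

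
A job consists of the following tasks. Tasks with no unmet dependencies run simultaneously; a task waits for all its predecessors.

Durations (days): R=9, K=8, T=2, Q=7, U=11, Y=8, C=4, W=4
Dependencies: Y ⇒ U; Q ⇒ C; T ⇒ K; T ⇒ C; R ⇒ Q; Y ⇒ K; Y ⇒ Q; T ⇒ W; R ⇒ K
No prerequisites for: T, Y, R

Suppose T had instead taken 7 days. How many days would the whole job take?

20

The binding path is R→Q→C = 9+7+4 = 20; finish at 20 days.
T is off the critical path — its longest chain is 10 days, giving 10 of slack.
The critical path is still R→Q→C; finish is now 20 days.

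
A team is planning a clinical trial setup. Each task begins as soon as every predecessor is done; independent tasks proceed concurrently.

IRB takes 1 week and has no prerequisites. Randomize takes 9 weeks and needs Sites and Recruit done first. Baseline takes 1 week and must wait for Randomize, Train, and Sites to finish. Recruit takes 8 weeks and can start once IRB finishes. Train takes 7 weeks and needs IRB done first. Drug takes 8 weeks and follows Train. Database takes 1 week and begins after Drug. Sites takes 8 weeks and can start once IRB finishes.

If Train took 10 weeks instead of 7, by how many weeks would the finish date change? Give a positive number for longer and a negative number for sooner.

Critical path before the change: IRB→Sites→Randomize→Baseline = 1+8+9+1 = 19 giving 19 weeks.
The longest path through Train is only 17 weeks, so Train has float 2.
New critical path: IRB→Train→Drug→Database = 1+10+8+1 = 20 ⇒ 20 weeks.
Change in finish: 20 − 19 = +1 weeks.

1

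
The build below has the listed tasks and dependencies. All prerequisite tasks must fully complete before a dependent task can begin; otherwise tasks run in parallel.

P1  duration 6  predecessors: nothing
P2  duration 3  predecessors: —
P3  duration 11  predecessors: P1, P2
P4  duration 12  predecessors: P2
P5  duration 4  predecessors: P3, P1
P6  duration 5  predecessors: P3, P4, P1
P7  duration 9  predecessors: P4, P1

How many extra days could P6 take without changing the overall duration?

P2→P4→P7 = 3+12+9 = 24 sets the makespan at 24 days.
The longest chain containing P6 totals 22 days.
Slack of P6 = 19 − 17 = 2 days.

2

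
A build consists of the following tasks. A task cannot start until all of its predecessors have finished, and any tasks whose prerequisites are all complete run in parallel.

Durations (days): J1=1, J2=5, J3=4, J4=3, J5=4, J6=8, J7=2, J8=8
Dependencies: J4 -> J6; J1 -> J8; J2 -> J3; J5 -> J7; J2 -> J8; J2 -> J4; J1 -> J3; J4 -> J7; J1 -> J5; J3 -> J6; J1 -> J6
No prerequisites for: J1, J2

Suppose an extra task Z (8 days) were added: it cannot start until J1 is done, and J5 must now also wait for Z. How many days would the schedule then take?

Originally the schedule takes 17 days.
With Z inserted, J5 now waits for max(J1, Z).
New critical path: J2→J3→J6 = 5+4+8 = 17 ⇒ 17 days.

17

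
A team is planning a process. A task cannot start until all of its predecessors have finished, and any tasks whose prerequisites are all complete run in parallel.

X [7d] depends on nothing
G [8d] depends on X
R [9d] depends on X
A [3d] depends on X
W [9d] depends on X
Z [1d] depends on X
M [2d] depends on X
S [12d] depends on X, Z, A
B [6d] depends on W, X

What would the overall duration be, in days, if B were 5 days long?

Baseline: X→W→B = 7+9+6 = 22 → 22 days.
B lies on that path, so at 5 days the path becomes 21 days.
Now X→A→S = 7+3+12 = 22 is longest, so the finish becomes 22 days.

22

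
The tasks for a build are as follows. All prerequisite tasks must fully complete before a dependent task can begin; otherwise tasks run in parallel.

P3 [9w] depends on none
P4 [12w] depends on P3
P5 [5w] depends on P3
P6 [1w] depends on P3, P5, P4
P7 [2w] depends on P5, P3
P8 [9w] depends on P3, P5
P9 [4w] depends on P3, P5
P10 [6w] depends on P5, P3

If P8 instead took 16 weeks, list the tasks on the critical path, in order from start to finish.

P3, P5, P8

Baseline: P3→P5→P8 = 9+5+9 = 23 → 23 weeks.
P8 is on the critical path; changing it to 16 makes that path 30 weeks.
That remains the longest chain; total 30 weeks.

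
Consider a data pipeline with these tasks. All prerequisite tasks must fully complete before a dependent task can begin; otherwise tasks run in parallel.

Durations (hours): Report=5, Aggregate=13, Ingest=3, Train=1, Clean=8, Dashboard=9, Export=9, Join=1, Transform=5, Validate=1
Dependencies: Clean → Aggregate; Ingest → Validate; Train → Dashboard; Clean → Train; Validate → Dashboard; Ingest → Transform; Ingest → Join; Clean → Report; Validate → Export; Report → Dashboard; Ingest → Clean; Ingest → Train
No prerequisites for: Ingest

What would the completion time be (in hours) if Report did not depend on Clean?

Before: longest chain Ingest→Clean→Report→Dashboard = 3+8+5+9 = 25, finish 25.
Without Clean→Report, Report's earliest start moves from 11 to 0.
The longest chain is now Ingest→Clean→Aggregate = 3+8+13 = 24, so the plan takes 24 hours.

24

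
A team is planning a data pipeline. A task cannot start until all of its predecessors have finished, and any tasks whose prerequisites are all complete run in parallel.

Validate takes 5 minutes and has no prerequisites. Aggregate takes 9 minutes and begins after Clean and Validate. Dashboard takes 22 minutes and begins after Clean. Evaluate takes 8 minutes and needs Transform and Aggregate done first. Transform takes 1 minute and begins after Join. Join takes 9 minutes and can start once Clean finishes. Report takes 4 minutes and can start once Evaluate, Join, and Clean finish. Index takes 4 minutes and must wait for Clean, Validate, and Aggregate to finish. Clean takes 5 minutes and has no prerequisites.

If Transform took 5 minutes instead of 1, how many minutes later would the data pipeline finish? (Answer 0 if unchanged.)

Critical path before the change: Clean→Join→Transform→Evaluate→Report = 5+9+1+8+4 = 27 giving 27 minutes.
Transform lies on that path, so at 5 minutes the path becomes 31 minutes.
That remains the longest chain; total 31 minutes.
Change in finish: 31 − 27 = +4 minutes.

4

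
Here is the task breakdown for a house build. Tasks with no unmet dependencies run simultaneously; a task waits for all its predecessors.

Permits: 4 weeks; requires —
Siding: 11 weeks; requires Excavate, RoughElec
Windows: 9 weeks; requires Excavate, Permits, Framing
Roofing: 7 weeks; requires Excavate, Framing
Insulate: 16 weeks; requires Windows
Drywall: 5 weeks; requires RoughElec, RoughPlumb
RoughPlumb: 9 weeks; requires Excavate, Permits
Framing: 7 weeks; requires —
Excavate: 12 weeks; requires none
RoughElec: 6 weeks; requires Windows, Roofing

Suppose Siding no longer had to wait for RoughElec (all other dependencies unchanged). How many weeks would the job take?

37

With the dependency in place, Excavate→Windows→RoughElec→Siding = 12+9+6+11 = 38 sets the finish at 38 weeks.
Without RoughElec→Siding, Siding's earliest start moves from 27 to 12.
The longest chain is now Excavate→Windows→Insulate = 12+9+16 = 37, so the job takes 37 weeks.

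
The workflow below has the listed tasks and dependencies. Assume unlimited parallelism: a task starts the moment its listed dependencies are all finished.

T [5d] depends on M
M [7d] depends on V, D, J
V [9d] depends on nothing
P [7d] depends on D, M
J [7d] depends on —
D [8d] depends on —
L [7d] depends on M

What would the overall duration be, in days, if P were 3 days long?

23

As given, the longest chain is V→M→P = 9+7+7 = 23, so the finish is 23 days.
Since P is critical, the -4 change carries straight to that chain (now 19 days).
The binding chain switches to V→M→L = 9+7+7 = 23; finish 23 days.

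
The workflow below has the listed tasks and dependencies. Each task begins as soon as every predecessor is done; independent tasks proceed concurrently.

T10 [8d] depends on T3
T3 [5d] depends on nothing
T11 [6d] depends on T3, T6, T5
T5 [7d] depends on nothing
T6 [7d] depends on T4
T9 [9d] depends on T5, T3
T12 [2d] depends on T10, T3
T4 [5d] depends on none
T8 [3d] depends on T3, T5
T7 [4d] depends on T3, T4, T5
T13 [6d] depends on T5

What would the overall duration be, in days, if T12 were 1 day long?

18

Critical path before the change: T4→T6→T11 = 5+7+6 = 18 giving 18 days.
T12 has 3 days of float (longest path through it is 15).
The critical path is still T4→T6→T11; finish is now 18 days.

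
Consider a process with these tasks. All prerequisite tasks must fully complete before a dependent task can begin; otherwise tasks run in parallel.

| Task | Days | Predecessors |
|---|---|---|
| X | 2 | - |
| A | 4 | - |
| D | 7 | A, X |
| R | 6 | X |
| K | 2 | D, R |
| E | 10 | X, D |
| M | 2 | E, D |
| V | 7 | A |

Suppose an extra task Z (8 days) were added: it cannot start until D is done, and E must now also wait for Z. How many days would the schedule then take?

31

Originally the schedule takes 23 days.
With Z inserted, E now waits for max(X, D, Z).
New critical path: A→D→Z→E→M = 4+7+8+10+2 = 31 ⇒ 31 days.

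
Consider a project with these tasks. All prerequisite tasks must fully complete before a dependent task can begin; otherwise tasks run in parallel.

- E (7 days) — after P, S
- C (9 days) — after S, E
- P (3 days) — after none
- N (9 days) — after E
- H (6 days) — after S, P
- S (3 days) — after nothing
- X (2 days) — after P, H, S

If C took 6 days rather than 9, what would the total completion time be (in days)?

19

As given, the longest chain is P→E→C = 3+7+9 = 19, so the finish is 19 days.
C lies on that path, so at 6 days the path becomes 16 days.
New critical path: P→E→N = 3+7+9 = 19 ⇒ 19 days.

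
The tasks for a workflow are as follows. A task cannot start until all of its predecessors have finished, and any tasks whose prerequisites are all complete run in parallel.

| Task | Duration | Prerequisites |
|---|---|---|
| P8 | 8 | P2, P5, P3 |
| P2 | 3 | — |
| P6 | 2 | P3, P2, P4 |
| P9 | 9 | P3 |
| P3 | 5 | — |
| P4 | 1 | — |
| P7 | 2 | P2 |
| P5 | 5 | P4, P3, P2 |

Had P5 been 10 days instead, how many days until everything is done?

23

Baseline: P3→P5→P8 = 5+5+8 = 18 → 18 days.
P5 is on the critical path; changing it to 10 makes that path 23 days.
No other chain overtakes it, so the finish is 23 days.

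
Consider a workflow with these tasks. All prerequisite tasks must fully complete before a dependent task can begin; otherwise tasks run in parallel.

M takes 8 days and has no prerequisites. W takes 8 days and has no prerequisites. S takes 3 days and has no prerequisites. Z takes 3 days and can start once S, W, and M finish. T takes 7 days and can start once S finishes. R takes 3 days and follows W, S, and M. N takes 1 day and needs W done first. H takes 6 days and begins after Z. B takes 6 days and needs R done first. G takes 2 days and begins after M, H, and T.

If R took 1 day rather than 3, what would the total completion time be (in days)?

Baseline: M→Z→H→G = 8+3+6+2 = 19 → 19 days.
R is off the critical path — its longest chain is 17 days, giving 2 of slack.
No other chain overtakes it, so the finish is 19 days.

19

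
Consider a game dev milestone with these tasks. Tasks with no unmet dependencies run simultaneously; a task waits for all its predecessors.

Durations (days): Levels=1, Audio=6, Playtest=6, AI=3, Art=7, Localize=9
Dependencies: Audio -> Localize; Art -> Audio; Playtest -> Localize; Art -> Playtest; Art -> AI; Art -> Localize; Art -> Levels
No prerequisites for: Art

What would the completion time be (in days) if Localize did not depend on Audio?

Original critical path: Art→Audio→Localize = 7+6+9 = 22 ⇒ 22 days.
Dropping Audio→Localize doesn't change Localize's earliest start (13); another predecessor still binds.
The longest chain is now Art→Playtest→Localize = 7+6+9 = 22, so the schedule takes 22 days.

22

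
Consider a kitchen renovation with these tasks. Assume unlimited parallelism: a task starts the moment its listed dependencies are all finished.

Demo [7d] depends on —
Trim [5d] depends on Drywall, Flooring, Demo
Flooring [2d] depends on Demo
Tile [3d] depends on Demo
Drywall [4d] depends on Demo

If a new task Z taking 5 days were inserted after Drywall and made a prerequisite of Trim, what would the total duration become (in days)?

21

Originally the job takes 16 days.
With Z inserted, Trim now waits for max(Drywall, Flooring, Demo, Z).
New critical path: Demo→Drywall→Z→Trim = 7+4+5+5 = 21 ⇒ 21 days.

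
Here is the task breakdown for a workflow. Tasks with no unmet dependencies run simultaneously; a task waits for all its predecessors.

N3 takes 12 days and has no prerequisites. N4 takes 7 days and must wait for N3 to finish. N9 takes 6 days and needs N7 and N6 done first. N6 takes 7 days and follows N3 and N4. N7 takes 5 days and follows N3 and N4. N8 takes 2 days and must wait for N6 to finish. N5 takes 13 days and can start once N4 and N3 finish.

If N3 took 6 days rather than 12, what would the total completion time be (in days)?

As given, the longest chain is N3→N4→N5 = 12+7+13 = 32, so the finish is 32 days.
N3 is on the critical path; changing it to 6 makes that path 26 days.
No other chain overtakes it, so the finish is 26 days.

26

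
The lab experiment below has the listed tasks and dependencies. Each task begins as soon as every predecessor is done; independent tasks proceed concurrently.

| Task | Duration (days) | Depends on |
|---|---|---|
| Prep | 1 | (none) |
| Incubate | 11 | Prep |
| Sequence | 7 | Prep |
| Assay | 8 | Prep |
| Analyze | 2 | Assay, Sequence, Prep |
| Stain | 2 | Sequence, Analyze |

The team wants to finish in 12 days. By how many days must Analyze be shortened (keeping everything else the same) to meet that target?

Current finish: 13 days; target: 12.
Analyze is on every critical path, so each day cut from Analyze cuts the finish by one (this holds down to a finish of 12).
Need 13 − 12 = 1 day off Analyze → Analyze becomes 1 day, finish becomes 12.

1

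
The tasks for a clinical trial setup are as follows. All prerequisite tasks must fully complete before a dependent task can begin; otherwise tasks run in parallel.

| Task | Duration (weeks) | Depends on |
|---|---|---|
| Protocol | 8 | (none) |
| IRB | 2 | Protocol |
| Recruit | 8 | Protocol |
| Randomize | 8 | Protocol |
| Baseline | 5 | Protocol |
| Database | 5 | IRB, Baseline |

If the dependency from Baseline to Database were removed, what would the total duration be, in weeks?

With the dependency in place, Protocol→Baseline→Database = 8+5+5 = 18 sets the finish at 18 weeks.
Without Baseline→Database, Database's earliest start moves from 13 to 10.
New critical path: Protocol→Recruit = 8+8 = 16 ⇒ 16 weeks.

16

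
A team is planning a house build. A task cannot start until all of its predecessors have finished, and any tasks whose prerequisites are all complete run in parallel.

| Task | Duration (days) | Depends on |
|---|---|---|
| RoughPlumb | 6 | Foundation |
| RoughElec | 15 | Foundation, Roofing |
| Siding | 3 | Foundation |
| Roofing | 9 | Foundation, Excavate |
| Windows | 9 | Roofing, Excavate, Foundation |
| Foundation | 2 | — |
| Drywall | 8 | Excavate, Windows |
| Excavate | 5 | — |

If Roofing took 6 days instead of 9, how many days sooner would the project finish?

As given, the longest chain is Excavate→Roofing→Windows→Drywall = 5+9+9+8 = 31, so the finish is 31 days.
Roofing lies on that path, so at 6 days the path becomes 28 days.
The critical path is still Excavate→Roofing→Windows→Drywall; finish is now 28 days.
Change in finish: 28 − 31 = -3 days.

3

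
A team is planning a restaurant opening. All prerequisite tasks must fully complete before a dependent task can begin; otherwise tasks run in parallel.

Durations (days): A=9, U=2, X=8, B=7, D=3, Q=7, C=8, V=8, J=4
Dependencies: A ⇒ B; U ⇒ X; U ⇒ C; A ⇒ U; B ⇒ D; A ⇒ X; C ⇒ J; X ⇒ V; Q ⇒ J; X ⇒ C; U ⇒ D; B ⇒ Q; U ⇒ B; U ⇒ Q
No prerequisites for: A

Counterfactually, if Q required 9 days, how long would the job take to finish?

Critical path before the change: A→U→X→C→J = 9+2+8+8+4 = 31 giving 31 days.
Q has 2 days of float (longest path through it is 29).
That remains the longest chain; total 31 days.

31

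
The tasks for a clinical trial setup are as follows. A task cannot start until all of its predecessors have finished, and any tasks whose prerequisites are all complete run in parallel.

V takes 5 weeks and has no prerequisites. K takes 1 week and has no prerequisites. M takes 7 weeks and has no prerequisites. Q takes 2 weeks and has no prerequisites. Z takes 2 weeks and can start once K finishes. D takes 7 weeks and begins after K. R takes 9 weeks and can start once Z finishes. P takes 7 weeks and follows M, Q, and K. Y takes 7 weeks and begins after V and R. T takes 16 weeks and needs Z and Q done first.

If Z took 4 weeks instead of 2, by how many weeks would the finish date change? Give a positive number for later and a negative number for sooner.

2

Baseline: K→Z→R→Y = 1+2+9+7 = 19 → 19 weeks.
Z lies on that path, so at 4 weeks the path becomes 21 weeks.
The critical path is still K→Z→R→Y; finish is now 21 weeks.
Change in finish: 21 − 19 = +2 weeks.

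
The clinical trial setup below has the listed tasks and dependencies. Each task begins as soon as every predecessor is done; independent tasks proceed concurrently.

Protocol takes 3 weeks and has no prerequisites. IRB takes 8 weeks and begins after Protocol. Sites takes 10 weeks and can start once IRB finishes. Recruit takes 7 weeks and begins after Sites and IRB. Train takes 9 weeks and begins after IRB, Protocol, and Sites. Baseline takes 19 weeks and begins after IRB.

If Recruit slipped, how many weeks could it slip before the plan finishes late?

Critical path: Protocol→IRB→Sites→Train = 3+8+10+9 = 30, so the finish is 30 weeks.
Longest path through Recruit: 28 weeks (earliest finish 28, latest finish 30).
Slack of Recruit = 23 − 21 = 2 weeks.

2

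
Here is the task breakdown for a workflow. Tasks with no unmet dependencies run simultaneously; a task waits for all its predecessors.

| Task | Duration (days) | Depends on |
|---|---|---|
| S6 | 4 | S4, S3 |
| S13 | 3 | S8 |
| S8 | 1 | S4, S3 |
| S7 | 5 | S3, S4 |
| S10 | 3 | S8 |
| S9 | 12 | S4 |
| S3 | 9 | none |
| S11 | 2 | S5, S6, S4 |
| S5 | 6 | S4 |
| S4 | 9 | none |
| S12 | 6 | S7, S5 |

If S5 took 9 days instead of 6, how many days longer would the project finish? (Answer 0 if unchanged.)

3

Actual critical path: S4→S5→S12 = 9+6+6 = 21 ⇒ 21 days.
S5 lies on that path, so at 9 days the path becomes 24 days.
No other chain overtakes it, so the finish is 24 days.
Change in finish: 24 − 21 = +3 days.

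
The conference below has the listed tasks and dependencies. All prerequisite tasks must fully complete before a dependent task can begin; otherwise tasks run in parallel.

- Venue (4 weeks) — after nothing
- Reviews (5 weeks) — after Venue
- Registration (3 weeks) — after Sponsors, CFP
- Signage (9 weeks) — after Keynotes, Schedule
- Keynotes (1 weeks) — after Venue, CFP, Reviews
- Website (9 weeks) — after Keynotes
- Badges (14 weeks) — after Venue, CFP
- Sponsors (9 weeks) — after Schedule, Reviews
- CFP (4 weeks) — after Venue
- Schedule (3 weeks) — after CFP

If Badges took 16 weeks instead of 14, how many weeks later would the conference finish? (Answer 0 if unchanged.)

1

Critical path before the change: Venue→CFP→Schedule→Sponsors→Registration = 4+4+3+9+3 = 23 giving 23 weeks.
The longest path through Badges is only 22 weeks, so Badges has float 1.
Now Venue→CFP→Badges = 4+4+16 = 24 is longest, so the finish becomes 24 weeks.
Change in finish: 24 − 23 = +1 weeks.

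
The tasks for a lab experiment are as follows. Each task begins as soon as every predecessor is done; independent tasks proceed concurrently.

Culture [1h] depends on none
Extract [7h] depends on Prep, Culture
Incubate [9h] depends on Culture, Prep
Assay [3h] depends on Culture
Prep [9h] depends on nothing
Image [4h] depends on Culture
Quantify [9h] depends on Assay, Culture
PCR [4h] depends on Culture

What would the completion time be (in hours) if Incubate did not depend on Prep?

16

Original critical path: Prep→Incubate = 9+9 = 18 ⇒ 18 hours.
Without Prep→Incubate, Incubate's earliest start moves from 9 to 1.
The longest chain is now Prep→Extract = 9+7 = 16, so the lab experiment takes 16 hours.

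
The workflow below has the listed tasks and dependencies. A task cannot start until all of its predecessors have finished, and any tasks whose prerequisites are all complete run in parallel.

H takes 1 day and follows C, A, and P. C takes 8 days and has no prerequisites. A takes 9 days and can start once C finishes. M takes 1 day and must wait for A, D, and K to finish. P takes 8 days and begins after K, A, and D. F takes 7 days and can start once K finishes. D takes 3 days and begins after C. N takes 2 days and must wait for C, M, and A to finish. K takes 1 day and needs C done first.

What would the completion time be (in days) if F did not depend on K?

26

Original critical path: C→A→P→H = 8+9+8+1 = 26 ⇒ 26 days.
Without K→F, F's earliest start moves from 9 to 0.
New critical path: C→A→P→H = 8+9+8+1 = 26 ⇒ 26 days.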